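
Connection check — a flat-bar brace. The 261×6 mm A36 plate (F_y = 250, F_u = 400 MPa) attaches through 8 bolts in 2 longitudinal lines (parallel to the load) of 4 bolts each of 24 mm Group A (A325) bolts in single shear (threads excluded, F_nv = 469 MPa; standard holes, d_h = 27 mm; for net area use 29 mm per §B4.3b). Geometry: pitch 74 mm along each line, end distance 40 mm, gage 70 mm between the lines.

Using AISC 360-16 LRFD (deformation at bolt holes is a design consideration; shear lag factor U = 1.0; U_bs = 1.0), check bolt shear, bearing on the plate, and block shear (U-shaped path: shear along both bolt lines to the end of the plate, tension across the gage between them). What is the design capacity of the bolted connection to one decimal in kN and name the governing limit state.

420.5 kN (block shear governs)

Bolt shear: A_b = π(24)²/4 = 452.39 mm². φR_n = 0.75 × 469 × 452.39 × 8 × 1 = 1273.0 kN.
Bearing (6 mm plate, F_u = 400 MPa): end bolts L_c = 40 − 27/2 = 26.5, R_n = min(1.2×26.5×6×400, 2.4×24×6×400) = 76.32 kN/bolt; interior L_c = 74 − 27 = 47, R_n = 135.36 kN/bolt. φR_n = 0.75 × (2×76.32 + 6×135.36) = 723.6 kN.
Block shear: shear path 2×[40+3×74] = 2×262 mm, A_gv = 3144, A_nv = 2×(262 − 3.5×29)×6 = 1926 mm²; tension across gage: (70 − 1×29)×6 = 246 mm². R_n = min(0.6×400×1926, 0.6×250×3144) + 1.0×400×246 = min(462.24, 471.6) + 98.4 = 560.64 kN. φR_n = 0.75 × 560.64 = 420.5 kN.
Governing: min(1273.0, 723.6, 420.5) = 420.5 kN → block shear.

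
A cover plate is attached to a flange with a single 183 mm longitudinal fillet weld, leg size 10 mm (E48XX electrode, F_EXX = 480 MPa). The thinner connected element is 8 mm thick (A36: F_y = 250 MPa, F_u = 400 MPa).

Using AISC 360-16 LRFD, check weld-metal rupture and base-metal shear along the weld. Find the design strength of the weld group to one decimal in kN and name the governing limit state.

Weld metal: throat = 0.707×10 = 7.07 mm, L = 183 mm. φR_n = 0.75 × 0.6 × 480 × 7.07 × 183 = 279.5 kN.
Base metal shear (8 mm plate): yield φR_n = 1.0×0.6×250×8×183 = 219.6 kN; rupture φR_n = 0.75×0.6×400×8×183 = 263.5 kN; take 219.6 kN (yield).
Governing: min(279.5, 219.6) = 219.6 kN → base-metal shear.

219.6 kN (base-metal shear governs)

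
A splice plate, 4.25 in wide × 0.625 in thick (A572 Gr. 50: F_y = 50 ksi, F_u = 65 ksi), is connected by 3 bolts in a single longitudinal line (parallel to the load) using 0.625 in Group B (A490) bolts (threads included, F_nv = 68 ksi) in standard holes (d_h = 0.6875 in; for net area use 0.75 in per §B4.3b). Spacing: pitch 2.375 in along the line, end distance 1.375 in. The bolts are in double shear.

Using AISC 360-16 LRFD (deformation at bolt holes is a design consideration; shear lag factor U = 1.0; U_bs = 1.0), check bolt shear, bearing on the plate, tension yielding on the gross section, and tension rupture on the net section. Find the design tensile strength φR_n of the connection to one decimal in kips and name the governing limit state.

93.9 kips (bolt shear governs)

Bolt shear: A_b = π(0.625)²/4 = 0.3068 in². φR_n = 0.75 × 68 × 0.3068 × 3 × 2 = 93.9 kips.
Bearing (0.625 in plate, F_u = 65 ksi): end bolts L_c = 1.375 − 0.6875/2 = 1.03125, R_n = min(1.2×1.03125×0.625×65, 2.4×0.625×0.625×65) = 50.273 kips/bolt; interior L_c = 2.375 − 0.6875 = 1.6875, R_n = 60.938 kips/bolt. φR_n = 0.75 × (1×50.273 + 2×60.938) = 129.1 kips.
Tension yield (gross): A_g = 4.25×0.625 = 2.6563 in². φR_n = 0.90 × 50 × 2.6563 = 119.5 kips.
Tension rupture (net): A_n = (4.25 − 1×0.75)×0.625 = 2.1875 in² (U = 1.0, A_e = A_n). φR_n = 0.75 × 65 × 2.1875 = 106.6 kips.
Governing: min(93.9, 129.1, 119.5, 106.6) = 93.9 kips → bolt shear.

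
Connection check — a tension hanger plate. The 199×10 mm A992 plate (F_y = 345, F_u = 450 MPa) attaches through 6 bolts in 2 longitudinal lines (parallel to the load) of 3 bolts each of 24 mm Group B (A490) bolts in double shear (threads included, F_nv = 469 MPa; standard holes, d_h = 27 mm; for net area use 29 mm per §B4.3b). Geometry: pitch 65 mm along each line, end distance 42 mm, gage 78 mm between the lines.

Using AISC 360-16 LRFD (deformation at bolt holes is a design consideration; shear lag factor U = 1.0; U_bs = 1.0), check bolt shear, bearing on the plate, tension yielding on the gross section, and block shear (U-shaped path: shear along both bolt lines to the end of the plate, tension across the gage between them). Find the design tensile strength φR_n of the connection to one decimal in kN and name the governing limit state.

Bolt shear: A_b = π(24)²/4 = 452.39 mm². φR_n = 0.75 × 469 × 452.39 × 6 × 2 = 1909.5 kN.
Bearing (10 mm plate, F_u = 450 MPa): end bolts L_c = 42 − 27/2 = 28.5, R_n = min(1.2×28.5×10×450, 2.4×24×10×450) = 153.9 kN/bolt; interior L_c = 65 − 27 = 38, R_n = 205.2 kN/bolt. φR_n = 0.75 × (2×153.9 + 4×205.2) = 846.5 kN.
Tension yield (gross): A_g = 199×10 = 1990 mm². φR_n = 0.90 × 345 × 1990 = 617.9 kN.
Block shear: shear path 2×[42+2×65] = 2×172 mm, A_gv = 3440, A_nv = 2×(172 − 2.5×29)×10 = 1990 mm²; tension across gage: (78 − 1×29)×10 = 490 mm². R_n = min(0.6×450×1990, 0.6×345×3440) + 1.0×450×490 = min(537.3, 712.08) + 220.5 = 757.8 kN. φR_n = 0.75 × 757.8 = 568.4 kN.
Governing: min(1909.5, 846.5, 617.9, 568.4) = 568.4 kN → block shear.

568.4 kN (block shear governs)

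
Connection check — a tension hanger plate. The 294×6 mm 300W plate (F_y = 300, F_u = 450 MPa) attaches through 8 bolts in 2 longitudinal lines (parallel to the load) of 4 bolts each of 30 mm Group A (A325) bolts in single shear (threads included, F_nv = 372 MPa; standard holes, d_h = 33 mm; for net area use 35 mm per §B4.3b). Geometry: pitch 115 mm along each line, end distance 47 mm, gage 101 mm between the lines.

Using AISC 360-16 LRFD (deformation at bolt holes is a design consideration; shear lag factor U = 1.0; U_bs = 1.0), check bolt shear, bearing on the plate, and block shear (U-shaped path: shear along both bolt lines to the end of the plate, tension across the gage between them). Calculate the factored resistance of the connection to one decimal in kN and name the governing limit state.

768.7 kN (block shear governs)

Bolt shear: A_b = π(30)²/4 = 706.86 mm². φR_n = 0.75 × 372 × 706.86 × 8 × 1 = 1577.7 kN.
Bearing (6 mm plate, F_u = 450 MPa): end bolts L_c = 47 − 33/2 = 30.5, R_n = min(1.2×30.5×6×450, 2.4×30×6×450) = 98.82 kN/bolt; interior L_c = 115 − 33 = 82, R_n = 194.4 kN/bolt. φR_n = 0.75 × (2×98.82 + 6×194.4) = 1023.0 kN.
Block shear: shear path 2×[47+3×115] = 2×392 mm, A_gv = 4704, A_nv = 2×(392 − 3.5×35)×6 = 3234 mm²; tension across gage: (101 − 1×35)×6 = 396 mm². R_n = min(0.6×450×3234, 0.6×300×4704) + 1.0×450×396 = min(873.18, 846.72) + 178.2 = 1024.9 kN. φR_n = 0.75 × 1024.9 = 768.7 kN.
Governing: min(1577.7, 1023.0, 768.7) = 768.7 kN → block shear.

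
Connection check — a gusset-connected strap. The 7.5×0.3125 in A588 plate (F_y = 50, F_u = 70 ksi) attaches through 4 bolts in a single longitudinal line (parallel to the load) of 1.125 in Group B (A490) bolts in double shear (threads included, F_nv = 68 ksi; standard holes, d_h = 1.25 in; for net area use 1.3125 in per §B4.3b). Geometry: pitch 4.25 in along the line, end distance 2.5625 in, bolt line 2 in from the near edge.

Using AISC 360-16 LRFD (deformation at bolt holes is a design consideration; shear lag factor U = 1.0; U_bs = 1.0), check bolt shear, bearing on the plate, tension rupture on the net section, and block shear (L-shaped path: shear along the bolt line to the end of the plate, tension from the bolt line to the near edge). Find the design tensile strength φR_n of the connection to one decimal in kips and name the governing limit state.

Bolt shear: A_b = π(1.125)²/4 = 0.99402 in². φR_n = 0.75 × 68 × 0.99402 × 4 × 2 = 405.6 kips.
Bearing (0.3125 in plate, F_u = 70 ksi): end bolts L_c = 2.5625 − 1.25/2 = 1.9375, R_n = min(1.2×1.9375×0.3125×70, 2.4×1.125×0.3125×70) = 50.859 kips/bolt; interior L_c = 4.25 − 1.25 = 3, R_n = 59.063 kips/bolt. φR_n = 0.75 × (1×50.859 + 3×59.063) = 171.0 kips.
Tension rupture (net): A_n = (7.5 − 1×1.3125)×0.3125 = 1.9336 in² (U = 1.0, A_e = A_n). φR_n = 0.75 × 70 × 1.9336 = 101.5 kips.
Block shear: shear path 1×[2.5625+3×4.25] = 1×15.3125 in, A_gv = 4.7852, A_nv = 1×(15.3125 − 3.5×1.3125)×0.3125 = 3.3496 in²; tension to near edge: (2 − 0.5×1.3125)×0.3125 = 0.41992 in². R_n = min(0.6×70×3.3496, 0.6×50×4.7852) + 1.0×70×0.41992 = min(140.68, 143.56) + 29.394 = 170.07 kips. φR_n = 0.75 × 170.07 = 127.6 kips.
Governing: min(405.6, 171.0, 101.5, 127.6) = 101.5 kips → net-section rupture.

101.5 kips (net-section rupture governs)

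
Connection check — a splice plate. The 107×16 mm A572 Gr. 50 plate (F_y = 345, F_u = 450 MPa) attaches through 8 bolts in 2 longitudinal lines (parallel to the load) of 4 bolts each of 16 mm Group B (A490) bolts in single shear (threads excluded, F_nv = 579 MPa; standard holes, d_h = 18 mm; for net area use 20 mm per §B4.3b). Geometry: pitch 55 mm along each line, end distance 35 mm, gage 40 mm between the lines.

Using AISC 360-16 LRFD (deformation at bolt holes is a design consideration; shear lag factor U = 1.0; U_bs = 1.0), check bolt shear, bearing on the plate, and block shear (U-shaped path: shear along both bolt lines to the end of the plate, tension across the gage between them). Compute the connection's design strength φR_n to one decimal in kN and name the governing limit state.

698.5 kN (bolt shear governs)

Bolt shear: A_b = π(16)²/4 = 201.06 mm². φR_n = 0.75 × 579 × 201.06 × 8 × 1 = 698.5 kN.
Bearing (16 mm plate, F_u = 450 MPa): end bolts L_c = 35 − 18/2 = 26, R_n = min(1.2×26×16×450, 2.4×16×16×450) = 224.64 kN/bolt; interior L_c = 55 − 18 = 37, R_n = 276.48 kN/bolt. φR_n = 0.75 × (2×224.64 + 6×276.48) = 1581.1 kN.
Block shear: shear path 2×[35+3×55] = 2×200 mm, A_gv = 6400, A_nv = 2×(200 − 3.5×20)×16 = 4160 mm²; tension across gage: (40 − 1×20)×16 = 320 mm². R_n = min(0.6×450×4160, 0.6×345×6400) + 1.0×450×320 = min(1123.2, 1324.8) + 144 = 1267.2 kN. φR_n = 0.75 × 1267.2 = 950.4 kN.
Governing: min(698.5, 1581.1, 950.4) = 698.5 kN → bolt shear.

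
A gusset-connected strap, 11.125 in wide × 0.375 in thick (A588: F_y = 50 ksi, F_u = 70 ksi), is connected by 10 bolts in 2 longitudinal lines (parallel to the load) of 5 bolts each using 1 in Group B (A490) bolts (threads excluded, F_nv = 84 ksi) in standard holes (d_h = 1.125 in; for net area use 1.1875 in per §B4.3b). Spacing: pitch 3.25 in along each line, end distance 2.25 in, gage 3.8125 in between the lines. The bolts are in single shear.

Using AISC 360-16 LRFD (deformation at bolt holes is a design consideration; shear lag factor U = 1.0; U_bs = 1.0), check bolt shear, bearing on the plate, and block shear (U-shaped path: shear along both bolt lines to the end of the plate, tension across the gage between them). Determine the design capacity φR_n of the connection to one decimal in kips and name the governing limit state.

285.7 kips (block shear governs)

Bolt shear: A_b = π(1)²/4 = 0.7854 in². φR_n = 0.75 × 84 × 0.7854 × 10 × 1 = 494.8 kips.
Bearing (0.375 in plate, F_u = 70 ksi): end bolts L_c = 2.25 − 1.125/2 = 1.6875, R_n = min(1.2×1.6875×0.375×70, 2.4×1×0.375×70) = 53.156 kips/bolt; interior L_c = 3.25 − 1.125 = 2.125, R_n = 63 kips/bolt. φR_n = 0.75 × (2×53.156 + 8×63) = 457.7 kips.
Block shear: shear path 2×[2.25+4×3.25] = 2×15.25 in, A_gv = 11.438, A_nv = 2×(15.25 − 4.5×1.1875)×0.375 = 7.4297 in²; tension across gage: (3.8125 − 1×1.1875)×0.375 = 0.98438 in². R_n = min(0.6×70×7.4297, 0.6×50×11.438) + 1.0×70×0.98438 = min(312.05, 343.14) + 68.907 = 380.96 kips. φR_n = 0.75 × 380.96 = 285.7 kips.
Governing: min(494.8, 457.7, 285.7) = 285.7 kips → block shear.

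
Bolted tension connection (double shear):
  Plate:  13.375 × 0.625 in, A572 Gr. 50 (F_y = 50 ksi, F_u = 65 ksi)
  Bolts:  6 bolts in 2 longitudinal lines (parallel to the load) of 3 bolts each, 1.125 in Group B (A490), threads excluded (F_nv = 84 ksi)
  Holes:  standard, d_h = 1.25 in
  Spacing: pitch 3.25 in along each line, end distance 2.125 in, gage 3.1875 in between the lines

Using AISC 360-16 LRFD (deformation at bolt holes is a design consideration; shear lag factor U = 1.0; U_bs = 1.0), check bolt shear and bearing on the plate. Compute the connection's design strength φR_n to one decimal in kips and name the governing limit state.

Bolt shear: A_b = π(1.125)²/4 = 0.99402 in². φR_n = 0.75 × 84 × 0.99402 × 6 × 2 = 751.5 kips.
Bearing (0.625 in plate, F_u = 65 ksi): end bolts L_c = 2.125 − 1.25/2 = 1.5, R_n = min(1.2×1.5×0.625×65, 2.4×1.125×0.625×65) = 73.125 kips/bolt; interior L_c = 3.25 − 1.25 = 2, R_n = 97.5 kips/bolt. φR_n = 0.75 × (2×73.125 + 4×97.5) = 402.2 kips.
Governing: min(751.5, 402.2) = 402.2 kips → bearing.

402.2 kips (bearing governs)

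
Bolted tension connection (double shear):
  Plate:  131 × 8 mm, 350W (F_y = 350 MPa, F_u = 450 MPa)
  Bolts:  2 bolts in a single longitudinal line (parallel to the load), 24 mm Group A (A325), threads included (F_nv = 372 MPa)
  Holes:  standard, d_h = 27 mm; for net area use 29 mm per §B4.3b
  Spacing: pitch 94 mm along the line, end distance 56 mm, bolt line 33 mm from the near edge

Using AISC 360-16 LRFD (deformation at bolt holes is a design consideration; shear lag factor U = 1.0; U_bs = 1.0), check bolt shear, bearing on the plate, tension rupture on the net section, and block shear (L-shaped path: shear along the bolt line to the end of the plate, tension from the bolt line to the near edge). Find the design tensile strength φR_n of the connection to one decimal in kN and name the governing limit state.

Bolt shear: A_b = π(24)²/4 = 452.39 mm². φR_n = 0.75 × 372 × 452.39 × 2 × 2 = 504.9 kN.
Bearing (8 mm plate, F_u = 450 MPa): end bolts L_c = 56 − 27/2 = 42.5, R_n = min(1.2×42.5×8×450, 2.4×24×8×450) = 183.6 kN/bolt; interior L_c = 94 − 27 = 67, R_n = 207.36 kN/bolt. φR_n = 0.75 × (1×183.6 + 1×207.36) = 293.2 kN.
Tension rupture (net): A_n = (131 − 1×29)×8 = 816 mm² (U = 1.0, A_e = A_n). φR_n = 0.75 × 450 × 816 = 275.4 kN.
Block shear: shear path 1×[56+1×94] = 1×150 mm, A_gv = 1200, A_nv = 1×(150 − 1.5×29)×8 = 852 mm²; tension to near edge: (33 − 0.5×29)×8 = 148 mm². R_n = min(0.6×450×852, 0.6×350×1200) + 1.0×450×148 = min(230.04, 252) + 66.6 = 296.64 kN. φR_n = 0.75 × 296.64 = 222.5 kN.
Governing: min(504.9, 293.2, 275.4, 222.5) = 222.5 kN → block shear.

222.5 kN (block shear governs)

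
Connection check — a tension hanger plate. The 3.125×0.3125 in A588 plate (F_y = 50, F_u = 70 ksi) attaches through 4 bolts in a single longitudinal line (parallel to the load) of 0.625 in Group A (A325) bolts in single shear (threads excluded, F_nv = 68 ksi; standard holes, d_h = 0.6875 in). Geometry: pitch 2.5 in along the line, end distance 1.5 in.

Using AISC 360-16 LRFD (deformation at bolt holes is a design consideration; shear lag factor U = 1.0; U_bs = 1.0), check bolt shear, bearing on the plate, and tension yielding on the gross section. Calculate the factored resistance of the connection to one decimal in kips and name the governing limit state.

43.9 kips (gross-section yield governs)

Bolt shear: A_b = π(0.625)²/4 = 0.3068 in². φR_n = 0.75 × 68 × 0.3068 × 4 × 1 = 62.6 kips.
Bearing (0.3125 in plate, F_u = 70 ksi): end bolts L_c = 1.5 − 0.6875/2 = 1.15625, R_n = min(1.2×1.15625×0.3125×70, 2.4×0.625×0.3125×70) = 30.352 kips/bolt; interior L_c = 2.5 − 0.6875 = 1.8125, R_n = 32.813 kips/bolt. φR_n = 0.75 × (1×30.352 + 3×32.813) = 96.6 kips.
Tension yield (gross): A_g = 3.125×0.3125 = 0.97656 in². φR_n = 0.90 × 50 × 0.97656 = 43.9 kips.
Governing: min(62.6, 96.6, 43.9) = 43.9 kips → gross-section yield.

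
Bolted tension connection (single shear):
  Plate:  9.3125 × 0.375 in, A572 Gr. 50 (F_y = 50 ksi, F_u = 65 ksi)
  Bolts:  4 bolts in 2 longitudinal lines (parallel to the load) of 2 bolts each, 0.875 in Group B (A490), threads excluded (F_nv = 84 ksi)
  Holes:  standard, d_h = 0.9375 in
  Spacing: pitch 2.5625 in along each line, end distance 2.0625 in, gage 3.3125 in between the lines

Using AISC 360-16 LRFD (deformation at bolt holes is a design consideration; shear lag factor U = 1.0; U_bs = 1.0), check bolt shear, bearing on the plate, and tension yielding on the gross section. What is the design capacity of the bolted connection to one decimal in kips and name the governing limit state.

141.2 kips (bearing governs)

Bolt shear: A_b = π(0.875)²/4 = 0.60132 in². φR_n = 0.75 × 84 × 0.60132 × 4 × 1 = 151.5 kips.
Bearing (0.375 in plate, F_u = 65 ksi): end bolts L_c = 2.0625 − 0.9375/2 = 1.59375, R_n = min(1.2×1.59375×0.375×65, 2.4×0.875×0.375×65) = 46.617 kips/bolt; interior L_c = 2.5625 − 0.9375 = 1.625, R_n = 47.531 kips/bolt. φR_n = 0.75 × (2×46.617 + 2×47.531) = 141.2 kips.
Tension yield (gross): A_g = 9.3125×0.375 = 3.4922 in². φR_n = 0.90 × 50 × 3.4922 = 157.1 kips.
Governing: min(151.5, 141.2, 157.1) = 141.2 kips → bearing.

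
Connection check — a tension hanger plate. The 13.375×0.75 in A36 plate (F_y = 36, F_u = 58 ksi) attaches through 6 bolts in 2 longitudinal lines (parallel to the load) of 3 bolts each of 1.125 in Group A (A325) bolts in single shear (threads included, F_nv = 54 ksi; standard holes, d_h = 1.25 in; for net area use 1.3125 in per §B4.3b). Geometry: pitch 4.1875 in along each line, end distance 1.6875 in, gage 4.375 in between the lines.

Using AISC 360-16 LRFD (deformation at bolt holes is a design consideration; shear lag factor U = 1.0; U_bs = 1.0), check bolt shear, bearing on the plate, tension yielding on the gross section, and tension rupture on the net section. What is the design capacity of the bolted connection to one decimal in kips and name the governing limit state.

Bolt shear: A_b = π(1.125)²/4 = 0.99402 in². φR_n = 0.75 × 54 × 0.99402 × 6 × 1 = 241.5 kips.
Bearing (0.75 in plate, F_u = 58 ksi): end bolts L_c = 1.6875 − 1.25/2 = 1.0625, R_n = min(1.2×1.0625×0.75×58, 2.4×1.125×0.75×58) = 55.463 kips/bolt; interior L_c = 4.1875 − 1.25 = 2.9375, R_n = 117.45 kips/bolt. φR_n = 0.75 × (2×55.463 + 4×117.45) = 435.5 kips.
Tension yield (gross): A_g = 13.375×0.75 = 10.031 in². φR_n = 0.90 × 36 × 10.031 = 325.0 kips.
Tension rupture (net): A_n = (13.375 − 2×1.3125)×0.75 = 8.0625 in² (U = 1.0, A_e = A_n). φR_n = 0.75 × 58 × 8.0625 = 350.7 kips.
Governing: min(241.5, 435.5, 325.0, 350.7) = 241.5 kips → bolt shear.

241.5 kips (bolt shear governs)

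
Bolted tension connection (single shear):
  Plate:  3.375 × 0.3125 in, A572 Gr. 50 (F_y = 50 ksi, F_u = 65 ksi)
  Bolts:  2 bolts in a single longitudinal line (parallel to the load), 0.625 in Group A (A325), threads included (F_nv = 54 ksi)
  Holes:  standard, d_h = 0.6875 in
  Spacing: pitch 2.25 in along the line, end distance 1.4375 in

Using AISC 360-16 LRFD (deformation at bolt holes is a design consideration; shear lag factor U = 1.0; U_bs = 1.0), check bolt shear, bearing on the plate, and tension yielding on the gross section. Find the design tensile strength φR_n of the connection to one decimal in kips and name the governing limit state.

24.9 kips (bolt shear governs)

Bolt shear: A_b = π(0.625)²/4 = 0.3068 in². φR_n = 0.75 × 54 × 0.3068 × 2 × 1 = 24.9 kips.
Bearing (0.3125 in plate, F_u = 65 ksi): end bolts L_c = 1.4375 − 0.6875/2 = 1.09375, R_n = min(1.2×1.09375×0.3125×65, 2.4×0.625×0.3125×65) = 26.66 kips/bolt; interior L_c = 2.25 − 0.6875 = 1.5625, R_n = 30.469 kips/bolt. φR_n = 0.75 × (1×26.66 + 1×30.469) = 42.8 kips.
Tension yield (gross): A_g = 3.375×0.3125 = 1.0547 in². φR_n = 0.90 × 50 × 1.0547 = 47.5 kips.
Governing: min(24.9, 42.8, 47.5) = 24.9 kips → bolt shear.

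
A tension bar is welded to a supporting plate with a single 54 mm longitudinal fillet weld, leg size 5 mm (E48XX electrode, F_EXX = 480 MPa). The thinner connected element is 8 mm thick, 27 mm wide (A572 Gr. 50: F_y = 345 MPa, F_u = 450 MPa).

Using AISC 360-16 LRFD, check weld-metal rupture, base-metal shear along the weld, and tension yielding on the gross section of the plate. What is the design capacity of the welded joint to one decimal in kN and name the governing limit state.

Weld metal: throat = 0.707×5 = 3.535 mm, L = 54 mm. φR_n = 0.75 × 0.6 × 480 × 3.535 × 54 = 41.2 kN.
Base metal shear (8 mm plate): yield φR_n = 1.0×0.6×345×8×54 = 89.4 kN; rupture φR_n = 0.75×0.6×450×8×54 = 87.5 kN; take 87.5 kN (rupture).
Tension yield (gross): A_g = 27×8 = 216 mm². φR_n = 0.90 × 345 × 216 = 67.1 kN.
Governing: min(41.2, 87.5, 67.1) = 41.2 kN → weld metal.

41.2 kN (weld metal governs)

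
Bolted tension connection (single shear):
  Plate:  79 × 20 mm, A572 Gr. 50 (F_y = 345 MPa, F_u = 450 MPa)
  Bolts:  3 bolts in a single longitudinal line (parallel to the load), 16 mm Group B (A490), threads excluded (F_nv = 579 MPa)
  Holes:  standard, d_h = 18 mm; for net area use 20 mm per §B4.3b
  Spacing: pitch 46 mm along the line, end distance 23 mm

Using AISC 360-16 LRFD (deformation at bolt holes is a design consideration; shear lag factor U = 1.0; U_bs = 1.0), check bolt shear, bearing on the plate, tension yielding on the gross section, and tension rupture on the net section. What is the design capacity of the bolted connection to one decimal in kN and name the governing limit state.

Bolt shear: A_b = π(16)²/4 = 201.06 mm². φR_n = 0.75 × 579 × 201.06 × 3 × 1 = 261.9 kN.
Bearing (20 mm plate, F_u = 450 MPa): end bolts L_c = 23 − 18/2 = 14, R_n = min(1.2×14×20×450, 2.4×16×20×450) = 151.2 kN/bolt; interior L_c = 46 − 18 = 28, R_n = 302.4 kN/bolt. φR_n = 0.75 × (1×151.2 + 2×302.4) = 567.0 kN.
Tension yield (gross): A_g = 79×20 = 1580 mm². φR_n = 0.90 × 345 × 1580 = 490.6 kN.
Tension rupture (net): A_n = (79 − 1×20)×20 = 1180 mm² (U = 1.0, A_e = A_n). φR_n = 0.75 × 450 × 1180 = 398.3 kN.
Governing: min(261.9, 567.0, 490.6, 398.3) = 261.9 kN → bolt shear.

261.9 kN (bolt shear governs)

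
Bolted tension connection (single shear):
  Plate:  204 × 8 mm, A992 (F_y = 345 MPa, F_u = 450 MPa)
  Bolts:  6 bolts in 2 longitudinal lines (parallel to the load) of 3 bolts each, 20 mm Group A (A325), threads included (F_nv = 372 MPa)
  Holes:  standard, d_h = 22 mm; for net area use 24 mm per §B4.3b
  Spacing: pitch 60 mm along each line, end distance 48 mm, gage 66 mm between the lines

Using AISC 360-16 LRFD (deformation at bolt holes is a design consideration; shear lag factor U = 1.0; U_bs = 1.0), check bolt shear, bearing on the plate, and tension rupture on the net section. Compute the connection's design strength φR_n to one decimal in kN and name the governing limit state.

421.2 kN (net-section rupture governs)

Bolt shear: A_b = π(20)²/4 = 314.16 mm². φR_n = 0.75 × 372 × 314.16 × 6 × 1 = 525.9 kN.
Bearing (8 mm plate, F_u = 450 MPa): end bolts L_c = 48 − 22/2 = 37, R_n = min(1.2×37×8×450, 2.4×20×8×450) = 159.84 kN/bolt; interior L_c = 60 − 22 = 38, R_n = 164.16 kN/bolt. φR_n = 0.75 × (2×159.84 + 4×164.16) = 732.2 kN.
Tension rupture (net): A_n = (204 − 2×24)×8 = 1248 mm² (U = 1.0, A_e = A_n). φR_n = 0.75 × 450 × 1248 = 421.2 kN.
Governing: min(525.9, 732.2, 421.2) = 421.2 kN → net-section rupture.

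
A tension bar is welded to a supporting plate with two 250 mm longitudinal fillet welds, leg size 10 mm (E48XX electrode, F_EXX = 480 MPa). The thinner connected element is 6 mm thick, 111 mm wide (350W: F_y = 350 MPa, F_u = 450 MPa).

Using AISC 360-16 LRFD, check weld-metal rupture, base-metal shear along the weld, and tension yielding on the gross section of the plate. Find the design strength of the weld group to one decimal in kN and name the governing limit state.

209.8 kN (gross-section yield governs)

Weld metal: throat = 0.707×10 = 7.07 mm, L = 2×250 = 500 mm. φR_n = 0.75 × 0.6 × 480 × 7.07 × 500 = 763.6 kN.
Base metal shear (6 mm plate): yield φR_n = 1.0×0.6×350×6×500 = 630.0 kN; rupture φR_n = 0.75×0.6×450×6×500 = 607.5 kN; take 607.5 kN (rupture).
Tension yield (gross): A_g = 111×6 = 666 mm². φR_n = 0.90 × 350 × 666 = 209.8 kN.
Governing: min(763.6, 607.5, 209.8) = 209.8 kN → gross-section yield.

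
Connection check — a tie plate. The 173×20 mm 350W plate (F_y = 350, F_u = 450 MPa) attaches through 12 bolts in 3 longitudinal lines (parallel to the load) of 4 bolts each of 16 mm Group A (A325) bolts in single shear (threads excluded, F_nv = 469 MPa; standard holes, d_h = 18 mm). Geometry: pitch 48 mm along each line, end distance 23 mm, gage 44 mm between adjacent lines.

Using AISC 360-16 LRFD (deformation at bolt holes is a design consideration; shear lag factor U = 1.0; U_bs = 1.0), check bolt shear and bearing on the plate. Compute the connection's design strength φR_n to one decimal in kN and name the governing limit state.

848.7 kN (bolt shear governs)

Bolt shear: A_b = π(16)²/4 = 201.06 mm². φR_n = 0.75 × 469 × 201.06 × 12 × 1 = 848.7 kN.
Bearing (20 mm plate, F_u = 450 MPa): end bolts L_c = 23 − 18/2 = 14, R_n = min(1.2×14×20×450, 2.4×16×20×450) = 151.2 kN/bolt; interior L_c = 48 − 18 = 30, R_n = 324 kN/bolt. φR_n = 0.75 × (3×151.2 + 9×324) = 2527.2 kN.
Governing: min(848.7, 2527.2) = 848.7 kN → bolt shear.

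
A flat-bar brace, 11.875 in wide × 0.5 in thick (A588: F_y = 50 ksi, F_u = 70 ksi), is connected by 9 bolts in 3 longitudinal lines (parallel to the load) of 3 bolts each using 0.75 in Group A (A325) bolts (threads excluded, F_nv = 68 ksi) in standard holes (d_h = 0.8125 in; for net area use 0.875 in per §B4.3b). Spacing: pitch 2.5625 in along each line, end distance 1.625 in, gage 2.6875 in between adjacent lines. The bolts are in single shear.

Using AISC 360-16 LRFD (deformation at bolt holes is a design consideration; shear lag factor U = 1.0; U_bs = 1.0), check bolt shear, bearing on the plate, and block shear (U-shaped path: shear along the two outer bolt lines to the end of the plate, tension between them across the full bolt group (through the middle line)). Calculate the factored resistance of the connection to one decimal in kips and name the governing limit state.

Bolt shear: A_b = π(0.75)²/4 = 0.44179 in². φR_n = 0.75 × 68 × 0.44179 × 9 × 1 = 202.8 kips.
Bearing (0.5 in plate, F_u = 70 ksi): end bolts L_c = 1.625 − 0.8125/2 = 1.21875, R_n = min(1.2×1.21875×0.5×70, 2.4×0.75×0.5×70) = 51.188 kips/bolt; interior L_c = 2.5625 − 0.8125 = 1.75, R_n = 63 kips/bolt. φR_n = 0.75 × (3×51.188 + 6×63) = 398.7 kips.
Block shear: shear path 2×[1.625+2×2.5625] = 2×6.75 in, A_gv = 6.75, A_nv = 2×(6.75 − 2.5×0.875)×0.5 = 4.5625 in²; tension across gage: (5.375 − 2×0.875)×0.5 = 1.8125 in². R_n = min(0.6×70×4.5625, 0.6×50×6.75) + 1.0×70×1.8125 = min(191.63, 202.5) + 126.88 = 318.51 kips. φR_n = 0.75 × 318.51 = 238.9 kips.
Governing: min(202.8, 398.7, 238.9) = 202.8 kips → bolt shear.

202.8 kips (bolt shear governs)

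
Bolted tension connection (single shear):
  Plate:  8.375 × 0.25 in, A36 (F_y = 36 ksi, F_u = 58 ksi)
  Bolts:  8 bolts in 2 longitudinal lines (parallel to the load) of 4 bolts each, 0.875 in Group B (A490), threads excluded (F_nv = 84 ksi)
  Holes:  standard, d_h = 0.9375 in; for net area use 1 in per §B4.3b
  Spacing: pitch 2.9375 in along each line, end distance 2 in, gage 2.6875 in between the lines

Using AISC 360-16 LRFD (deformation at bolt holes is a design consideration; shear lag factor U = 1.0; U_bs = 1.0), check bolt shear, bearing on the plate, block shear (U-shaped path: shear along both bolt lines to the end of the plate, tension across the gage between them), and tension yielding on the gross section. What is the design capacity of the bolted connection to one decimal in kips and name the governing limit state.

Bolt shear: A_b = π(0.875)²/4 = 0.60132 in². φR_n = 0.75 × 84 × 0.60132 × 8 × 1 = 303.1 kips.
Bearing (0.25 in plate, F_u = 58 ksi): end bolts L_c = 2 − 0.9375/2 = 1.53125, R_n = min(1.2×1.53125×0.25×58, 2.4×0.875×0.25×58) = 26.644 kips/bolt; interior L_c = 2.9375 − 0.9375 = 2, R_n = 30.45 kips/bolt. φR_n = 0.75 × (2×26.644 + 6×30.45) = 177.0 kips.
Block shear: shear path 2×[2+3×2.9375] = 2×10.8125 in, A_gv = 5.4063, A_nv = 2×(10.8125 − 3.5×1)×0.25 = 3.6563 in²; tension across gage: (2.6875 − 1×1)×0.25 = 0.42188 in². R_n = min(0.6×58×3.6563, 0.6×36×5.4063) + 1.0×58×0.42188 = min(127.24, 116.78) + 24.469 = 141.25 kips. φR_n = 0.75 × 141.25 = 105.9 kips.
Tension yield (gross): A_g = 8.375×0.25 = 2.0938 in². φR_n = 0.90 × 36 × 2.0938 = 67.8 kips.
Governing: min(303.1, 177.0, 105.9, 67.8) = 67.8 kips → gross-section yield.

67.8 kips (gross-section yield governs)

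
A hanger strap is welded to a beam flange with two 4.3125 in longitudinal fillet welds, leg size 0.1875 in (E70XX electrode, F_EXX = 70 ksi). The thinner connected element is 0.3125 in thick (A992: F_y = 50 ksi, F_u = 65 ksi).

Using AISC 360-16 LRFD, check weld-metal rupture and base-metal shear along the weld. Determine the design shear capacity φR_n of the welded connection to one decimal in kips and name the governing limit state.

36.0 kips (weld metal governs)

Weld metal: throat = 0.707×0.1875 = 0.13256 in, L = 2×4.3125 = 8.625 in. φR_n = 0.75 × 0.6 × 70 × 0.13256 × 8.625 = 36.0 kips.
Base metal shear (0.3125 in plate): yield φR_n = 1.0×0.6×50×0.3125×8.625 = 80.9 kips; rupture φR_n = 0.75×0.6×65×0.3125×8.625 = 78.8 kips; take 78.8 kips (rupture).
Governing: min(36.0, 78.8) = 36.0 kips → weld metal.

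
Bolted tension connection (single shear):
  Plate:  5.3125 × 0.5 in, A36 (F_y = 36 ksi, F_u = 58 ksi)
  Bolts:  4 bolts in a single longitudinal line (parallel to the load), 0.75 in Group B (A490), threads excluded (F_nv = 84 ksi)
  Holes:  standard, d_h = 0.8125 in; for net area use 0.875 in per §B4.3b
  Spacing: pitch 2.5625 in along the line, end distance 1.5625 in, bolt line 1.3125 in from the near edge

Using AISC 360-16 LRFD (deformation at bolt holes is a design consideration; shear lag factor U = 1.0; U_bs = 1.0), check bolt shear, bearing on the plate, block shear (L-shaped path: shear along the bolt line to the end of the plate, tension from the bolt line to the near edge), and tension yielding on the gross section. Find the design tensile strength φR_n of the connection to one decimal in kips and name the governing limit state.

86.1 kips (gross-section yield governs)

Bolt shear: A_b = π(0.75)²/4 = 0.44179 in². φR_n = 0.75 × 84 × 0.44179 × 4 × 1 = 111.3 kips.
Bearing (0.5 in plate, F_u = 58 ksi): end bolts L_c = 1.5625 − 0.8125/2 = 1.15625, R_n = min(1.2×1.15625×0.5×58, 2.4×0.75×0.5×58) = 40.238 kips/bolt; interior L_c = 2.5625 − 0.8125 = 1.75, R_n = 52.2 kips/bolt. φR_n = 0.75 × (1×40.238 + 3×52.2) = 147.6 kips.
Block shear: shear path 1×[1.5625+3×2.5625] = 1×9.25 in, A_gv = 4.625, A_nv = 1×(9.25 − 3.5×0.875)×0.5 = 3.0938 in²; tension to near edge: (1.3125 − 0.5×0.875)×0.5 = 0.4375 in². R_n = min(0.6×58×3.0938, 0.6×36×4.625) + 1.0×58×0.4375 = min(107.66, 99.9) + 25.375 = 125.28 kips. φR_n = 0.75 × 125.28 = 94.0 kips.
Tension yield (gross): A_g = 5.3125×0.5 = 2.6563 in². φR_n = 0.90 × 36 × 2.6563 = 86.1 kips.
Governing: min(111.3, 147.6, 94.0, 86.1) = 86.1 kips → gross-section yield.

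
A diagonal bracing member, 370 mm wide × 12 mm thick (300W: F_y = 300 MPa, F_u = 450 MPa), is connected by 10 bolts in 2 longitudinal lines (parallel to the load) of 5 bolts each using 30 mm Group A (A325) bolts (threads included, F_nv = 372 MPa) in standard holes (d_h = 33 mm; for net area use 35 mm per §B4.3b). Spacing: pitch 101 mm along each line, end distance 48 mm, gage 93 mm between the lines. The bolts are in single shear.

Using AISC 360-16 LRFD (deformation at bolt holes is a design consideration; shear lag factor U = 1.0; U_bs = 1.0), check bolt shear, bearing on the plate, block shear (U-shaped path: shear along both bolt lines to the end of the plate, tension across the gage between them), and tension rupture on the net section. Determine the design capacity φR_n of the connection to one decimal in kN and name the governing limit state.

Bolt shear: A_b = π(30)²/4 = 706.86 mm². φR_n = 0.75 × 372 × 706.86 × 10 × 1 = 1972.1 kN.
Bearing (12 mm plate, F_u = 450 MPa): end bolts L_c = 48 − 33/2 = 31.5, R_n = min(1.2×31.5×12×450, 2.4×30×12×450) = 204.12 kN/bolt; interior L_c = 101 − 33 = 68, R_n = 388.8 kN/bolt. φR_n = 0.75 × (2×204.12 + 8×388.8) = 2639.0 kN.
Block shear: shear path 2×[48+4×101] = 2×452 mm, A_gv = 10848, A_nv = 2×(452 − 4.5×35)×12 = 7068 mm²; tension across gage: (93 − 1×35)×12 = 696 mm². R_n = min(0.6×450×7068, 0.6×300×10848) + 1.0×450×696 = min(1908.4, 1952.6) + 313.2 = 2221.6 kN. φR_n = 0.75 × 2221.6 = 1666.2 kN.
Tension rupture (net): A_n = (370 − 2×35)×12 = 3600 mm² (U = 1.0, A_e = A_n). φR_n = 0.75 × 450 × 3600 = 1215.0 kN.
Governing: min(1972.1, 2639.0, 1666.2, 1215.0) = 1215.0 kN → net-section rupture.

1215.0 kN (net-section rupture governs)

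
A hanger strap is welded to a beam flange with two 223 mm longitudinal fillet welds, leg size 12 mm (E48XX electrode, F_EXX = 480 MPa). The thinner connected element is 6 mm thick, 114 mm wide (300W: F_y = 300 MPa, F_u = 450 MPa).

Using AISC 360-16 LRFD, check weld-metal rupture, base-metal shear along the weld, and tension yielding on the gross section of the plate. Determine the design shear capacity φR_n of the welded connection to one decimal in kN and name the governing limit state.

Weld metal: throat = 0.707×12 = 8.484 mm, L = 2×223 = 446 mm. φR_n = 0.75 × 0.6 × 480 × 8.484 × 446 = 817.3 kN.
Base metal shear (6 mm plate): yield φR_n = 1.0×0.6×300×6×446 = 481.7 kN; rupture φR_n = 0.75×0.6×450×6×446 = 541.9 kN; take 481.7 kN (yield).
Tension yield (gross): A_g = 114×6 = 684 mm². φR_n = 0.90 × 300 × 684 = 184.7 kN.
Governing: min(817.3, 481.7, 184.7) = 184.7 kN → gross-section yield.

184.7 kN (gross-section yield governs)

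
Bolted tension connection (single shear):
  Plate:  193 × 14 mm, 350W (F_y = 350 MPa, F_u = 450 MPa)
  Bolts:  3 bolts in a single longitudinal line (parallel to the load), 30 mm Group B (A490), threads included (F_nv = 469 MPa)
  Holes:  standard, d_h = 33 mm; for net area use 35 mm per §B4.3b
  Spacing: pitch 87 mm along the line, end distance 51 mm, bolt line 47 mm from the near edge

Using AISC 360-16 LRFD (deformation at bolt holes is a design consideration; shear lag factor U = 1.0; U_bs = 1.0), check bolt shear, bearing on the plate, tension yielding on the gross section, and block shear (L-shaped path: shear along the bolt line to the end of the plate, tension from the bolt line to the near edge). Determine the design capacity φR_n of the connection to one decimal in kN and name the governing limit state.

529.2 kN (block shear governs)

Bolt shear: A_b = π(30)²/4 = 706.86 mm². φR_n = 0.75 × 469 × 706.86 × 3 × 1 = 745.9 kN.
Bearing (14 mm plate, F_u = 450 MPa): end bolts L_c = 51 − 33/2 = 34.5, R_n = min(1.2×34.5×14×450, 2.4×30×14×450) = 260.82 kN/bolt; interior L_c = 87 − 33 = 54, R_n = 408.24 kN/bolt. φR_n = 0.75 × (1×260.82 + 2×408.24) = 808.0 kN.
Tension yield (gross): A_g = 193×14 = 2702 mm². φR_n = 0.90 × 350 × 2702 = 851.1 kN.
Block shear: shear path 1×[51+2×87] = 1×225 mm, A_gv = 3150, A_nv = 1×(225 − 2.5×35)×14 = 1925 mm²; tension to near edge: (47 − 0.5×35)×14 = 413 mm². R_n = min(0.6×450×1925, 0.6×350×3150) + 1.0×450×413 = min(519.75, 661.5) + 185.85 = 705.6 kN. φR_n = 0.75 × 705.6 = 529.2 kN.
Governing: min(745.9, 808.0, 851.1, 529.2) = 529.2 kN → block shear.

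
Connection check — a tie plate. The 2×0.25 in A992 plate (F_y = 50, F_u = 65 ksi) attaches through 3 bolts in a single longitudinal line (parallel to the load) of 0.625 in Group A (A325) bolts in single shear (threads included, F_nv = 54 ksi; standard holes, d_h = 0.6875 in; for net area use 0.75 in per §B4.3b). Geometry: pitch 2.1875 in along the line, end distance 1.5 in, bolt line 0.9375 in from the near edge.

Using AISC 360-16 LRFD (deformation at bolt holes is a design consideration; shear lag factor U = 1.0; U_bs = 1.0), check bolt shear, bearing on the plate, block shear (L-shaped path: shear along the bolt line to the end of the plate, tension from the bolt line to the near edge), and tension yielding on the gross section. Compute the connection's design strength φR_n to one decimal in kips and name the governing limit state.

Bolt shear: A_b = π(0.625)²/4 = 0.3068 in². φR_n = 0.75 × 54 × 0.3068 × 3 × 1 = 37.3 kips.
Bearing (0.25 in plate, F_u = 65 ksi): end bolts L_c = 1.5 − 0.6875/2 = 1.15625, R_n = min(1.2×1.15625×0.25×65, 2.4×0.625×0.25×65) = 22.547 kips/bolt; interior L_c = 2.1875 − 0.6875 = 1.5, R_n = 24.375 kips/bolt. φR_n = 0.75 × (1×22.547 + 2×24.375) = 53.5 kips.
Block shear: shear path 1×[1.5+2×2.1875] = 1×5.875 in, A_gv = 1.4688, A_nv = 1×(5.875 − 2.5×0.75)×0.25 = 1 in²; tension to near edge: (0.9375 − 0.5×0.75)×0.25 = 0.14063 in². R_n = min(0.6×65×1, 0.6×50×1.4688) + 1.0×65×0.14063 = min(39, 44.064) + 9.141 = 48.141 kips. φR_n = 0.75 × 48.141 = 36.1 kips.
Tension yield (gross): A_g = 2×0.25 = 0.5 in². φR_n = 0.90 × 50 × 0.5 = 22.5 kips.
Governing: min(37.3, 53.5, 36.1, 22.5) = 22.5 kips → gross-section yield.

22.5 kips (gross-section yield governs)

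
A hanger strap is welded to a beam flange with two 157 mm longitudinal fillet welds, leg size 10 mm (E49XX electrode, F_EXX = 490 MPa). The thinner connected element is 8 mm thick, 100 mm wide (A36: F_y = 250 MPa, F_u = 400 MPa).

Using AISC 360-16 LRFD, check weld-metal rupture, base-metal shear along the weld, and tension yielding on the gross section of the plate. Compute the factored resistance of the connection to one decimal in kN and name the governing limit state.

Weld metal: throat = 0.707×10 = 7.07 mm, L = 2×157 = 314 mm. φR_n = 0.75 × 0.6 × 490 × 7.07 × 314 = 489.5 kN.
Base metal shear (8 mm plate): yield φR_n = 1.0×0.6×250×8×314 = 376.8 kN; rupture φR_n = 0.75×0.6×400×8×314 = 452.2 kN; take 376.8 kN (yield).
Tension yield (gross): A_g = 100×8 = 800 mm². φR_n = 0.90 × 250 × 800 = 180.0 kN.
Governing: min(489.5, 376.8, 180.0) = 180.0 kN → gross-section yield.

180.0 kN (gross-section yield governs)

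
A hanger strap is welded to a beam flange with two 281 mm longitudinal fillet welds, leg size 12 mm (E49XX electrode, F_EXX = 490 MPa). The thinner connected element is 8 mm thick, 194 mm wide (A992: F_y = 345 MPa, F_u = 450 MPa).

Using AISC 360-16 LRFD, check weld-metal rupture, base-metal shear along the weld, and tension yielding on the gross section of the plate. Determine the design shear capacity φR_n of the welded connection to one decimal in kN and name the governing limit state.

Weld metal: throat = 0.707×12 = 8.484 mm, L = 2×281 = 562 mm. φR_n = 0.75 × 0.6 × 490 × 8.484 × 562 = 1051.3 kN.
Base metal shear (8 mm plate): yield φR_n = 1.0×0.6×345×8×562 = 930.7 kN; rupture φR_n = 0.75×0.6×450×8×562 = 910.4 kN; take 910.4 kN (rupture).
Tension yield (gross): A_g = 194×8 = 1552 mm². φR_n = 0.90 × 345 × 1552 = 481.9 kN.
Governing: min(1051.3, 910.4, 481.9) = 481.9 kN → gross-section yield.

481.9 kN (gross-section yield governs)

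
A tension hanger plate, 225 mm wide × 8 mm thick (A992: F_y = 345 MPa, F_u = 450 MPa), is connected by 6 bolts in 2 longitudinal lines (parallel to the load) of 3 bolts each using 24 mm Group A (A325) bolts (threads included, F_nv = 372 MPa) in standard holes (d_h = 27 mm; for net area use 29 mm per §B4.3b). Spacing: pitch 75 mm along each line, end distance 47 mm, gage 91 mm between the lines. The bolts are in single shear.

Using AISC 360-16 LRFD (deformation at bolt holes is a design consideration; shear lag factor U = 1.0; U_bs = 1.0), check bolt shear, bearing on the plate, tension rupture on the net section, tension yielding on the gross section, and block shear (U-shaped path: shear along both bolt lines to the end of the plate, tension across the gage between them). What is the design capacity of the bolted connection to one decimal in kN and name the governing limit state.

Bolt shear: A_b = π(24)²/4 = 452.39 mm². φR_n = 0.75 × 372 × 452.39 × 6 × 1 = 757.3 kN.
Bearing (8 mm plate, F_u = 450 MPa): end bolts L_c = 47 − 27/2 = 33.5, R_n = min(1.2×33.5×8×450, 2.4×24×8×450) = 144.72 kN/bolt; interior L_c = 75 − 27 = 48, R_n = 207.36 kN/bolt. φR_n = 0.75 × (2×144.72 + 4×207.36) = 839.2 kN.
Tension rupture (net): A_n = (225 − 2×29)×8 = 1336 mm² (U = 1.0, A_e = A_n). φR_n = 0.75 × 450 × 1336 = 450.9 kN.
Tension yield (gross): A_g = 225×8 = 1800 mm². φR_n = 0.90 × 345 × 1800 = 558.9 kN.
Block shear: shear path 2×[47+2×75] = 2×197 mm, A_gv = 3152, A_nv = 2×(197 − 2.5×29)×8 = 1992 mm²; tension across gage: (91 − 1×29)×8 = 496 mm². R_n = min(0.6×450×1992, 0.6×345×3152) + 1.0×450×496 = min(537.84, 652.46) + 223.2 = 761.04 kN. φR_n = 0.75 × 761.04 = 570.8 kN.
Governing: min(757.3, 839.2, 450.9, 558.9, 570.8) = 450.9 kN → net-section rupture.

450.9 kN (net-section rupture governs)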